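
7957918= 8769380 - 811462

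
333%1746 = 333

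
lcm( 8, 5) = 40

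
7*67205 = 470435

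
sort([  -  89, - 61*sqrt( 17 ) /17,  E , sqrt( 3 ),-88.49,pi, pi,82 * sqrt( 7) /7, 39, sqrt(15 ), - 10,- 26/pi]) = [ - 89,-88.49, - 61*sqrt( 17 ) /17, - 10,-26/pi,sqrt( 3), E,pi,pi,sqrt( 15),82 * sqrt( 7 ) /7,39]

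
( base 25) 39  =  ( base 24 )3C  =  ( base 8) 124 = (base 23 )3f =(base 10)84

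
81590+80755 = 162345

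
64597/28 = 2307+1/28= 2307.04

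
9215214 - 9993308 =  - 778094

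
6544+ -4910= 1634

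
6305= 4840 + 1465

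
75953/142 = 75953/142 = 534.88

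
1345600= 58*23200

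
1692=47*36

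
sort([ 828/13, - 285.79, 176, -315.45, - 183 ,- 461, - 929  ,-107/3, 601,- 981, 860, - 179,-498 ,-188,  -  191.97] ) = [ - 981,-929,-498, - 461 ,  -  315.45, - 285.79 , - 191.97,- 188, - 183,-179, - 107/3 , 828/13,176, 601,860]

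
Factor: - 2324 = -2^2*7^1*83^1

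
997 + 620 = 1617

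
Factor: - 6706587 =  - 3^1*467^1*4787^1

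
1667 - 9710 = -8043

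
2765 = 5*553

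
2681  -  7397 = -4716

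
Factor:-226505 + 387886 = 11^1*17^1*863^1  =  161381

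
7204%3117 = 970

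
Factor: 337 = 337^1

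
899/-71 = -899/71 = - 12.66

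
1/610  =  1/610=0.00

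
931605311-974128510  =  -42523199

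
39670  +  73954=113624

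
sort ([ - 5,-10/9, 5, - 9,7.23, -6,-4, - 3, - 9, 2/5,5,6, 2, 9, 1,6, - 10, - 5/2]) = [ - 10, -9 , - 9, - 6, - 5, - 4, - 3, - 5/2, - 10/9,2/5, 1, 2, 5 , 5, 6, 6,7.23, 9 ] 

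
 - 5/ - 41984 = 5/41984 = 0.00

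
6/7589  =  6/7589= 0.00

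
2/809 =2/809=0.00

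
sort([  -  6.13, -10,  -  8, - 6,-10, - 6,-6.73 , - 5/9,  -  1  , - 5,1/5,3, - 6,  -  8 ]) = [  -  10,- 10,-8 , - 8, - 6.73, - 6.13, - 6,  -  6, - 6, - 5,  -  1, - 5/9 , 1/5,  3 ]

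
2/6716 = 1/3358  =  0.00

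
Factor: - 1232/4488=-14/51 = - 2^1* 3^( - 1)*7^1*17^(-1)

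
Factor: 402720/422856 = 20/21 = 2^2*3^(-1 )*5^1* 7^ (  -  1)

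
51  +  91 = 142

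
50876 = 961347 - 910471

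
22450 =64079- 41629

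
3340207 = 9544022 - 6203815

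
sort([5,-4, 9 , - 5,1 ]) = [-5  , -4,1,5 , 9 ]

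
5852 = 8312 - 2460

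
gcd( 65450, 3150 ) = 350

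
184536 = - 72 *( - 2563)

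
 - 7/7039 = - 1 + 7032/7039 = - 0.00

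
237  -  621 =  - 384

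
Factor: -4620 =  - 2^2*3^1*5^1*7^1*11^1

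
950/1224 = 475/612 = 0.78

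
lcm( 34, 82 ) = 1394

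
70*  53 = 3710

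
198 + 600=798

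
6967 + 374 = 7341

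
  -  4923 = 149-5072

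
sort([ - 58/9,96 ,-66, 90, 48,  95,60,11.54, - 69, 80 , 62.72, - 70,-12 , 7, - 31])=[-70,-69,-66,-31,-12 ,-58/9, 7, 11.54,  48, 60,62.72, 80, 90 , 95, 96]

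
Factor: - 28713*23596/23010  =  -2^1*5^ ( - 1)*13^( - 1)*17^2*59^(-1 )*347^1*563^1 = - 112918658/3835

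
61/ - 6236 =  - 61/6236 = - 0.01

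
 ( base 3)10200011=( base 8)5165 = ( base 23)519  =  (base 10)2677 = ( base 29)359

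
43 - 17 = 26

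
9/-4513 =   -  1 + 4504/4513 = -  0.00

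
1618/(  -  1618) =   -  1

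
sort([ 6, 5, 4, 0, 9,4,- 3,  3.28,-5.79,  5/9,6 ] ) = [ - 5.79, - 3,0 , 5/9, 3.28, 4, 4, 5, 6,6, 9] 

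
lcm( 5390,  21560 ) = 21560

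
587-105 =482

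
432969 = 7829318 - 7396349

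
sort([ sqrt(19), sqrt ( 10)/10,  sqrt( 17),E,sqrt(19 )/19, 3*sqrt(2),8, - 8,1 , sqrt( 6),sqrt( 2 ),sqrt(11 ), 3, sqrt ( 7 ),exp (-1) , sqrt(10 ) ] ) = [ - 8,sqrt(19 ) /19, sqrt( 10)/10 , exp ( - 1 ),1,sqrt(2 ),sqrt(6),sqrt(7 ),E,3,sqrt(10), sqrt(11), sqrt(17 ),3*sqrt ( 2), sqrt(19 ),8]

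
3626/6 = 1813/3 = 604.33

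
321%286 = 35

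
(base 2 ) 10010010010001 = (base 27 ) CMJ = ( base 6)111201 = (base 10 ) 9361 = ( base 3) 110211201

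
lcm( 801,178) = 1602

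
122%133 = 122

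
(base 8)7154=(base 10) 3692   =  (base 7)13523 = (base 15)1162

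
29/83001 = 29/83001 = 0.00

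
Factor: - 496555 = -5^1 *47^1 * 2113^1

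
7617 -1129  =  6488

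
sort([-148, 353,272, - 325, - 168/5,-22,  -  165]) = [ - 325,-165,- 148, - 168/5,-22, 272,353] 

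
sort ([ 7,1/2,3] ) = [ 1/2,3,7] 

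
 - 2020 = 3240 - 5260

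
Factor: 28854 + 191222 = 220076=2^2*37^1*  1487^1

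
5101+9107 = 14208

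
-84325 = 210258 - 294583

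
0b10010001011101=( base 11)6aa3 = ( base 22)J53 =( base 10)9309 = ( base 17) 1f3a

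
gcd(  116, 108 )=4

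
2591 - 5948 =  - 3357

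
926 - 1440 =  - 514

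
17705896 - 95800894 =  - 78094998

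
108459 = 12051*9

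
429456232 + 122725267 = 552181499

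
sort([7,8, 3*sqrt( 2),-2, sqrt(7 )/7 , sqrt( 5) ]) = [-2,sqrt( 7)/7,sqrt(5) , 3*sqrt( 2), 7,8 ]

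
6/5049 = 2/1683   =  0.00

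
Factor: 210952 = 2^3*7^1*3767^1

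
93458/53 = 93458/53= 1763.36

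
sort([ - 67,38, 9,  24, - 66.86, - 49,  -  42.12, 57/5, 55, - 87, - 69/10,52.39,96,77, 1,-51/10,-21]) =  [ - 87, - 67,-66.86,  -  49, - 42.12,-21,-69/10,-51/10, 1, 9,57/5,24, 38, 52.39, 55, 77, 96]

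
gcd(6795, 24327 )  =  9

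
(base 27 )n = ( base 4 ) 113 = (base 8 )27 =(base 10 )23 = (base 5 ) 43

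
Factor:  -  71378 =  - 2^1*89^1 *401^1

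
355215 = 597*595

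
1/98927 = 1/98927 = 0.00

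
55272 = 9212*6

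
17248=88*196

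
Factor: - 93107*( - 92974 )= 8656530218 = 2^1*7^2*  29^1 * 47^1*229^1*283^1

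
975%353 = 269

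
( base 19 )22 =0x28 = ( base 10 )40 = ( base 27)1D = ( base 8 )50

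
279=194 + 85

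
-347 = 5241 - 5588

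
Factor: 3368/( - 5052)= - 2/3 = - 2^1*3^( - 1 )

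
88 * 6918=608784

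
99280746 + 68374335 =167655081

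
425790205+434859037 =860649242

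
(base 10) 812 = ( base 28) 110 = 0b1100101100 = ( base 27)132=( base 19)24E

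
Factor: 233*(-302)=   -2^1*151^1*233^1 = -70366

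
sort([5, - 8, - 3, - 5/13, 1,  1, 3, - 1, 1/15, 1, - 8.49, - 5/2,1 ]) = [ - 8.49, - 8,-3, - 5/2, - 1, - 5/13, 1/15,1, 1, 1 , 1,3,5]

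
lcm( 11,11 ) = 11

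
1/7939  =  1/7939 = 0.00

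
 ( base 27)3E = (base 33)2t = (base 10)95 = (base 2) 1011111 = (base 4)1133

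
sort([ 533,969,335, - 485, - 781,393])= [ - 781, - 485, 335,393, 533, 969 ]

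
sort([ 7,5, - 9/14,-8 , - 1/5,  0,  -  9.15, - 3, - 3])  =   [-9.15, - 8, - 3,  -  3,-9/14, - 1/5,0, 5,7]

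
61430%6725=905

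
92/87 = 1+5/87 = 1.06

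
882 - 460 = 422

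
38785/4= 9696 + 1/4 = 9696.25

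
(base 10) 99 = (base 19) 54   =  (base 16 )63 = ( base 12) 83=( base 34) 2v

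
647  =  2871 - 2224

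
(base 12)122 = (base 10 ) 170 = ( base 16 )aa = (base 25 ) 6k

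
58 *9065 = 525770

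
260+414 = 674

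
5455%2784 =2671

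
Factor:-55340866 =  - 2^1 * 7^1*3952919^1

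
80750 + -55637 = 25113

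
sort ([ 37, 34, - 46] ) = [ - 46,34,37] 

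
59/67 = 59/67 =0.88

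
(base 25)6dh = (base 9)5546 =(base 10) 4092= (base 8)7774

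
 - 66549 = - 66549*1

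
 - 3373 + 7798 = 4425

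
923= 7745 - 6822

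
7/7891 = 7/7891 = 0.00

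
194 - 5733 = -5539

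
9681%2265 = 621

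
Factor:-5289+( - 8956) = -14245 = - 5^1*7^1*11^1*37^1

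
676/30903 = 676/30903=0.02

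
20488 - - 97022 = 117510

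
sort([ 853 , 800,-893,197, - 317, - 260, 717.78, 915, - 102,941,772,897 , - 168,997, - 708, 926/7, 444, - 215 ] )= [ - 893, -708,-317, - 260, - 215,  -  168  , - 102,926/7 , 197, 444, 717.78,772, 800, 853, 897, 915, 941,997 ] 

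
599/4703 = 599/4703=0.13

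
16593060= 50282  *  330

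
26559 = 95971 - 69412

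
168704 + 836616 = 1005320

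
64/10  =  32/5 = 6.40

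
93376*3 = 280128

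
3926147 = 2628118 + 1298029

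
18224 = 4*4556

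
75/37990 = 15/7598 = 0.00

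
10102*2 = 20204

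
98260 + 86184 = 184444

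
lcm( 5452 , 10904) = 10904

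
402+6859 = 7261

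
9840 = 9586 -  - 254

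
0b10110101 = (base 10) 181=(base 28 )6d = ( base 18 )a1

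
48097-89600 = - 41503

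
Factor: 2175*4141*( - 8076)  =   - 2^2* 3^2*5^2*29^1*41^1*101^1  *673^1= -72737907300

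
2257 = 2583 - 326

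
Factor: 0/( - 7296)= 0 = 0^1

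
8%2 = 0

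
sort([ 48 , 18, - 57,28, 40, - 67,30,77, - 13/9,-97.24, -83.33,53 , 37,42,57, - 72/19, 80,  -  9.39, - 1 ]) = [ - 97.24,- 83.33, - 67,  -  57, - 9.39,- 72/19, - 13/9,  -  1,18 , 28, 30,37,  40,42,48,53,57,77,  80 ] 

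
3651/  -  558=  - 1217/186= -6.54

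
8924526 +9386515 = 18311041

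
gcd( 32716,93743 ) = 1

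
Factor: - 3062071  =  -677^1 * 4523^1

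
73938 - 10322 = 63616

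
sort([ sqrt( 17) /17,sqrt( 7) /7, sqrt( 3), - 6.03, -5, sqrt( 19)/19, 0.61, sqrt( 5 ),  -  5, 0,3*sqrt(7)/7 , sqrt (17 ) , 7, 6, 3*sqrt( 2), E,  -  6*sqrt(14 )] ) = [ - 6 * sqrt(14) , - 6.03,- 5, - 5, 0 , sqrt( 19)/19,  sqrt( 17)/17, sqrt(7 ) /7, 0.61,3*sqrt( 7 )/7,  sqrt(3), sqrt( 5), E,sqrt( 17 ), 3*sqrt ( 2),6,7]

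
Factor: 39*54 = 2106 = 2^1*3^4*13^1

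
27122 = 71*382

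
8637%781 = 46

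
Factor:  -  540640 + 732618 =2^1*95989^1 =191978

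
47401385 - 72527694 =  -  25126309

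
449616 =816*551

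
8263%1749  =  1267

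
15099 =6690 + 8409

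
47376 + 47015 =94391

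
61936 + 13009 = 74945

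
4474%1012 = 426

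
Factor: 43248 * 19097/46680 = 2^1*5^( - 1 )*13^2*17^1 * 53^1*113^1 * 389^(-1) = 34412794/1945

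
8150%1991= 186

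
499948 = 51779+448169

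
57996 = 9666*6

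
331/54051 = 331/54051 = 0.01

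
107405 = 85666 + 21739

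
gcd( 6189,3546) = 3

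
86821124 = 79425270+7395854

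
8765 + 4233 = 12998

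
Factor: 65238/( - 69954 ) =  - 83/89 =- 83^1*89^( -1 )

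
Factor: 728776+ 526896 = 1255672=2^3*11^1 * 19^1*751^1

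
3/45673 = 3/45673=0.00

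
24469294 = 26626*919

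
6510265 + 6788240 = 13298505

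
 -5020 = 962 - 5982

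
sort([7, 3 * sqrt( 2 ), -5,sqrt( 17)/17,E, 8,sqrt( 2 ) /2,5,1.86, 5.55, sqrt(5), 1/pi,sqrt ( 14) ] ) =[ - 5,sqrt (17 )/17,1/pi , sqrt (2 )/2 , 1.86 , sqrt(5 ),E, sqrt(14),3*sqrt(2),5,5.55,7 , 8 ]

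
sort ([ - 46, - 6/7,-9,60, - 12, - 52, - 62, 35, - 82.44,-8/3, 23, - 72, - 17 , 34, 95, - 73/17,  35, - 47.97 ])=[ - 82.44, - 72, - 62 , - 52 , - 47.97, - 46, - 17, - 12,-9, - 73/17 , - 8/3, - 6/7, 23,34,  35, 35, 60,  95]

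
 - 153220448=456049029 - 609269477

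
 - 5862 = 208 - 6070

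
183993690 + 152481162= 336474852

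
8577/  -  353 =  -25 + 248/353=- 24.30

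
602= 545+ 57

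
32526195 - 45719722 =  - 13193527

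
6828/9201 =2276/3067  =  0.74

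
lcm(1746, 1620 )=157140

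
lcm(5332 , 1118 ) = 69316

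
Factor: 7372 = 2^2* 19^1*97^1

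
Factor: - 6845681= -19^1 * 127^1*2837^1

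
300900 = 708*425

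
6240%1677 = 1209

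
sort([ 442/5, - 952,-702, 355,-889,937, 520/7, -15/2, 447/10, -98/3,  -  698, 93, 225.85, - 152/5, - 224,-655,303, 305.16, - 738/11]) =[ - 952,  -  889, - 702, - 698,-655, - 224, - 738/11, - 98/3,  -  152/5,- 15/2, 447/10,520/7, 442/5, 93, 225.85, 303, 305.16, 355, 937 ]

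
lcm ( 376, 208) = 9776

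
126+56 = 182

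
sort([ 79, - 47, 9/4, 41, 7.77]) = [ - 47, 9/4,7.77, 41, 79]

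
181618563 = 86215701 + 95402862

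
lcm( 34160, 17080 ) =34160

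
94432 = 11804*8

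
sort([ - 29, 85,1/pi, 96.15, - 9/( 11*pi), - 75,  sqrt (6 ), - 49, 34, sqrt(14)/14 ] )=[- 75, - 49,  -  29, - 9/ (11*pi ), sqrt( 14 ) /14, 1/pi, sqrt( 6), 34,85, 96.15] 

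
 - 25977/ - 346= 25977/346  =  75.08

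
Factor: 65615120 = 2^4*5^1 * 103^1*7963^1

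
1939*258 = 500262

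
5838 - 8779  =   - 2941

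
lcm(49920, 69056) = 4143360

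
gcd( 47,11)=1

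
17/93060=17/93060 = 0.00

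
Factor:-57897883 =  - 19^1*3047257^1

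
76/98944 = 19/24736=0.00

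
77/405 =77/405 = 0.19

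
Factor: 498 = 2^1*3^1 * 83^1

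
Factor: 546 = 2^1 * 3^1 * 7^1*13^1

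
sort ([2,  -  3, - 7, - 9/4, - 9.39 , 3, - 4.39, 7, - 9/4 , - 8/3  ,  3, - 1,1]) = [-9.39 ,  -  7, - 4.39, - 3, - 8/3, - 9/4,  -  9/4, - 1, 1 , 2,  3, 3,7]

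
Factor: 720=2^4*3^2*5^1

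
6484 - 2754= 3730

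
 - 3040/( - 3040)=1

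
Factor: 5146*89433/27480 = 2^( - 2) * 3^1*5^( - 1)*19^1 *31^1*83^1*229^( - 1 )*523^1 = 76703703/4580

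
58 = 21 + 37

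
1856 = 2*928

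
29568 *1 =29568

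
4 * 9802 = 39208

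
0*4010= 0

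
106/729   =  106/729 = 0.15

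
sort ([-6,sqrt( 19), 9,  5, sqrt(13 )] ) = [ - 6,  sqrt(13),  sqrt (19), 5, 9] 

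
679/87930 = 679/87930 =0.01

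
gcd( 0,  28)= 28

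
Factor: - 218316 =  -2^2*3^1 * 7^1*23^1*113^1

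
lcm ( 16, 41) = 656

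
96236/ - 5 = -96236/5 = - 19247.20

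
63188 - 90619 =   -  27431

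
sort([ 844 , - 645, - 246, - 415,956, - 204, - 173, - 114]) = [ - 645  , - 415, - 246 , -204, - 173, - 114, 844,956]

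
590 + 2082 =2672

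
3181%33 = 13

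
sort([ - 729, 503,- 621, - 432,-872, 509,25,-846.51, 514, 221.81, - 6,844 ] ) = [ - 872 ,- 846.51, - 729, - 621, - 432, - 6,25,221.81,503,509 , 514,844] 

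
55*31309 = 1721995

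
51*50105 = 2555355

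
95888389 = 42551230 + 53337159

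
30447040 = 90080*338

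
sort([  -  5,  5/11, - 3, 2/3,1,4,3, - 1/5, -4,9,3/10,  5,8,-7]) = [ - 7, - 5, - 4, - 3,  -  1/5, 3/10,5/11,  2/3,1, 3, 4 , 5, 8,9 ]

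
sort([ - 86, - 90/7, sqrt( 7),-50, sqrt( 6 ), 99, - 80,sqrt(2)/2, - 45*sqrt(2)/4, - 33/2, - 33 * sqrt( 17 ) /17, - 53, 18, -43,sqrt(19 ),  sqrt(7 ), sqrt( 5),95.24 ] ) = [ - 86, - 80, - 53,-50, - 43,-33/2, - 45 * sqrt( 2 ) /4, - 90/7, - 33*sqrt( 17 ) /17, sqrt( 2 ) /2, sqrt( 5),sqrt( 6 ), sqrt( 7 ),sqrt( 7),sqrt( 19 ), 18, 95.24,99 ] 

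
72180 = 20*3609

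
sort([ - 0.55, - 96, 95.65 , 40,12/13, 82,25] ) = [ - 96,-0.55,  12/13,25,  40, 82 , 95.65]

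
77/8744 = 77/8744 =0.01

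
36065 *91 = 3281915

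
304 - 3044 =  -2740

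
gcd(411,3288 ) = 411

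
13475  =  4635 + 8840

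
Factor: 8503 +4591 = 2^1*6547^1 =13094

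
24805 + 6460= 31265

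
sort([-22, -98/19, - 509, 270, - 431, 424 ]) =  [ -509, - 431, - 22, - 98/19,  270,424] 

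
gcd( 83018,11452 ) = 2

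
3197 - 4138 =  - 941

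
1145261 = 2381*481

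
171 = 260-89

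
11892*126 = 1498392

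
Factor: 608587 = 7^1*227^1*383^1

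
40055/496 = 80  +  375/496   =  80.76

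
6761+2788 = 9549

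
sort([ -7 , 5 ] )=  [ - 7,5]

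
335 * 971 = 325285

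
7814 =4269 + 3545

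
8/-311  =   - 1+303/311 = - 0.03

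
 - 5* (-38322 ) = 191610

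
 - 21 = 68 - 89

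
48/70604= 12/17651 = 0.00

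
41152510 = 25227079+15925431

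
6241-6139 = 102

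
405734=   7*57962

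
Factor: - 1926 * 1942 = -2^2*3^2*107^1 * 971^1 = -  3740292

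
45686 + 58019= 103705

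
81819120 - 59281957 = 22537163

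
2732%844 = 200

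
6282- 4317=1965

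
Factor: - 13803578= - 2^1*6901789^1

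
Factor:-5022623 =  - 41^1*122503^1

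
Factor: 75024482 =2^1*13^1*23^1*109^1*1151^1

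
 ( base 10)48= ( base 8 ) 60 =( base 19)2A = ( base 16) 30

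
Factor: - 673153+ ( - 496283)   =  - 2^2*3^1 * 97453^1 = -  1169436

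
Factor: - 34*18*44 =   -  26928 = -  2^4*3^2*11^1*17^1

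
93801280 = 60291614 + 33509666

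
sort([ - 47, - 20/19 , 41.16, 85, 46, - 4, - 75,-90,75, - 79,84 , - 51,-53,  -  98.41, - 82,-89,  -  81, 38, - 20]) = [ - 98.41, -90, - 89, - 82, - 81, - 79, - 75,-53,-51, - 47,-20,  -  4, - 20/19,  38, 41.16,  46, 75, 84, 85 ]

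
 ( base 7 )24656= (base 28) 88d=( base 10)6509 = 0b1100101101101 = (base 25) aa9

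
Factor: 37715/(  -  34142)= - 2^( - 1)*5^1 * 19^1*43^ ( - 1 ) =- 95/86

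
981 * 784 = 769104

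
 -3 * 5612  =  -16836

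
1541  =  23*67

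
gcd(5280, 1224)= 24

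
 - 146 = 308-454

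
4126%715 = 551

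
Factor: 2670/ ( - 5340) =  - 1/2 = -2^( - 1)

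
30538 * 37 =1129906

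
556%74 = 38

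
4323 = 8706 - 4383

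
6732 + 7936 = 14668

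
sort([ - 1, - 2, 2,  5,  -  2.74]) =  [ - 2.74,-2,-1, 2,5]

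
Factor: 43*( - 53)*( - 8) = 2^3*43^1 *53^1  =  18232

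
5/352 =5/352 = 0.01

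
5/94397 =5/94397= 0.00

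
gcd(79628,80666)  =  2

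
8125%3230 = 1665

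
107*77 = 8239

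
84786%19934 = 5050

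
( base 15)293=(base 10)588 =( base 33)hr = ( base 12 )410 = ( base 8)1114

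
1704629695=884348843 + 820280852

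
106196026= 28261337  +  77934689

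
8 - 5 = 3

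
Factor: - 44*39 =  - 1716  =  - 2^2*3^1*11^1*13^1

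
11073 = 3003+8070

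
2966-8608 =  - 5642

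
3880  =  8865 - 4985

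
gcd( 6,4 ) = 2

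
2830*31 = 87730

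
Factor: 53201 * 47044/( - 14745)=-2^2*3^(-1)*5^( - 1 )*19^1*619^1*983^( - 1 )*53201^1 = - 2502787844/14745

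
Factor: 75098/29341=2^1*13^( - 1 )*37^ ( - 1)*61^(-1)*37549^1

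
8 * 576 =4608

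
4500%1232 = 804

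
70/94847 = 70/94847  =  0.00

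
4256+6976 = 11232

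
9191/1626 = 9191/1626  =  5.65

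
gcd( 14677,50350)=1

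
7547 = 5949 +1598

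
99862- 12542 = 87320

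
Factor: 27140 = 2^2*5^1 * 23^1*59^1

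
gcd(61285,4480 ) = 35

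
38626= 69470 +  - 30844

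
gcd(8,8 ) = 8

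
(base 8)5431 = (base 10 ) 2841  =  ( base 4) 230121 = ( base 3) 10220020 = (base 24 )4M9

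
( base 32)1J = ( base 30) 1l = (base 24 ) 23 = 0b110011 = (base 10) 51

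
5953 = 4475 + 1478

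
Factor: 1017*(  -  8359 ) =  - 8501103  =  - 3^2*13^1*113^1*643^1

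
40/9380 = 2/469= 0.00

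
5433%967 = 598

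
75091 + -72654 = 2437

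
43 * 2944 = 126592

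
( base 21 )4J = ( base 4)1213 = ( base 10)103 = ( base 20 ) 53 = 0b1100111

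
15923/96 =15923/96  =  165.86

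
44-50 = -6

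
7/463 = 7/463= 0.02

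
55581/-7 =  -55581/7 = - 7940.14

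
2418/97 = 2418/97 =24.93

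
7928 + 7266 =15194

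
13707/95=13707/95  =  144.28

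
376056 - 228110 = 147946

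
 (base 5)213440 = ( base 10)7370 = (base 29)8m4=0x1cca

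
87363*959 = 83781117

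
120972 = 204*593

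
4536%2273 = 2263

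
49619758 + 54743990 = 104363748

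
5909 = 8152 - 2243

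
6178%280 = 18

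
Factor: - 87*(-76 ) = 6612  =  2^2*3^1*19^1*29^1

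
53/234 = 53/234  =  0.23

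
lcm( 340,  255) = 1020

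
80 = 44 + 36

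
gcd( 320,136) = 8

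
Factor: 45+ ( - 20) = 25 = 5^2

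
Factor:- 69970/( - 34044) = 2^( - 1)*3^( - 1) * 5^1*2837^( - 1 )* 6997^1=34985/17022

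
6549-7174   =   - 625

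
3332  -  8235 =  - 4903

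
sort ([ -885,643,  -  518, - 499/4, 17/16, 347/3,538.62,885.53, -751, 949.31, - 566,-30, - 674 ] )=[-885,  -  751, - 674,-566, - 518, - 499/4, - 30,17/16, 347/3, 538.62, 643, 885.53,949.31]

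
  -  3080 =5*( - 616 )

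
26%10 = 6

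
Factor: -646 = - 2^1*17^1*19^1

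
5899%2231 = 1437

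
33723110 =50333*670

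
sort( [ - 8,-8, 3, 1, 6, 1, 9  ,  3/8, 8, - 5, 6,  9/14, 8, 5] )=[ - 8, - 8, - 5,3/8, 9/14,1,1,3, 5,  6, 6,8, 8,9] 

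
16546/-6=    - 8273/3 = - 2757.67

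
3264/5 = 3264/5= 652.80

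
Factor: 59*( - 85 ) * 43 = - 5^1*17^1*43^1*59^1 = -  215645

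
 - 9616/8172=-2 + 1682/2043 = - 1.18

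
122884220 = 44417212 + 78467008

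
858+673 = 1531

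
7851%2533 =252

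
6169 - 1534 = 4635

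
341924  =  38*8998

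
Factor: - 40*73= - 2920 = - 2^3*  5^1 * 73^1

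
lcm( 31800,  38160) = 190800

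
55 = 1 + 54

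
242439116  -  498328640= -255889524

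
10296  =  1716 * 6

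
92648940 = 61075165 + 31573775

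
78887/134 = 588 + 95/134 = 588.71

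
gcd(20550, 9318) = 6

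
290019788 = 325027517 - 35007729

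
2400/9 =800/3 = 266.67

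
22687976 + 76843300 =99531276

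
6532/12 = 1633/3  =  544.33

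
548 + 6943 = 7491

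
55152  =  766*72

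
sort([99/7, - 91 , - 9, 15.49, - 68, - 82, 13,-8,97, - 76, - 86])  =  [-91, - 86, - 82, -76, - 68, - 9, - 8,13,99/7,  15.49, 97]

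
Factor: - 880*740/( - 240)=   8140/3 = 2^2*3^ ( - 1)*5^1*11^1*37^1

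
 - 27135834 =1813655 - 28949489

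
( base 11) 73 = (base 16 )50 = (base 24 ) 38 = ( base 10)80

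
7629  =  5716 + 1913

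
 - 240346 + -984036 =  - 1224382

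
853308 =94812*9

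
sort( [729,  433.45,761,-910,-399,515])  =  [ - 910,  -  399, 433.45, 515, 729, 761 ] 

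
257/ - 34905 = - 257/34905 = -0.01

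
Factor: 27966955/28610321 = 5^1*17^1*19^1*23^ ( - 1)*17317^1 * 1243927^( - 1 ) 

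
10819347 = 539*20073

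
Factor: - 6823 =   -  6823^1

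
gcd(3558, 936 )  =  6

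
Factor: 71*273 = 3^1*7^1*13^1*71^1  =  19383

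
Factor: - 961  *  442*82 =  - 34830484=- 2^2*13^1 * 17^1*31^2*41^1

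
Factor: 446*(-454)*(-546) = 2^3*3^1 * 7^1*13^1*223^1*227^1 = 110556264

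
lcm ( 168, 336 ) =336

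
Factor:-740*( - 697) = 515780= 2^2*5^1*17^1*37^1* 41^1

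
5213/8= 5213/8 = 651.62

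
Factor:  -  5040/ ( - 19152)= 5/19 = 5^1* 19^( - 1 )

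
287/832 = 287/832 = 0.34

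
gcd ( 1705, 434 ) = 31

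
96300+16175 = 112475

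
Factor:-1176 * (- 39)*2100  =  96314400 = 2^5 * 3^3 * 5^2 * 7^3*13^1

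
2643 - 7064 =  - 4421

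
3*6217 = 18651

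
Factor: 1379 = 7^1 * 197^1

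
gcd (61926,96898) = 2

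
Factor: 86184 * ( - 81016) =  - 6982282944 = - 2^6*3^4*7^1 * 13^1*19^2 * 41^1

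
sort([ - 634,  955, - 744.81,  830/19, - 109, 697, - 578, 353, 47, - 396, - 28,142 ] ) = [-744.81, - 634, - 578, - 396 , -109, - 28, 830/19, 47, 142, 353,697, 955 ] 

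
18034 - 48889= - 30855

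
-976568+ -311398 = -1287966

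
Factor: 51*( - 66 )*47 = -2^1 * 3^2*11^1*17^1*47^1=- 158202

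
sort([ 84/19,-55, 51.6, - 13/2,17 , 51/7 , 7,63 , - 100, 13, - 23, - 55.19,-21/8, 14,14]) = [ -100,  -  55.19, - 55,-23,  -  13/2, - 21/8,  84/19, 7,  51/7,13,  14,14, 17,51.6,  63 ]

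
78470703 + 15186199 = 93656902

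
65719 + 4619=70338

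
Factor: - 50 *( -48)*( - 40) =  -96000 = - 2^8*3^1 * 5^3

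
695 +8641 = 9336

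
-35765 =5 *( - 7153)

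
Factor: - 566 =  - 2^1*283^1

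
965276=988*977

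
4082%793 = 117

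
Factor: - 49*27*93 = - 3^4*7^2*31^1 = - 123039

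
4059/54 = 451/6= 75.17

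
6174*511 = 3154914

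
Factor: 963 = 3^2*107^1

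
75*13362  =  1002150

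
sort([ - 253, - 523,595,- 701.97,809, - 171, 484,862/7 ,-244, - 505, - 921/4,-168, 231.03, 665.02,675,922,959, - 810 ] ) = [ - 810 , - 701.97, - 523,- 505, - 253  , - 244, - 921/4, - 171, - 168, 862/7,231.03, 484, 595, 665.02, 675,809,922,959]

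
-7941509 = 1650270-9591779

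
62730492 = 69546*902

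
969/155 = 969/155 = 6.25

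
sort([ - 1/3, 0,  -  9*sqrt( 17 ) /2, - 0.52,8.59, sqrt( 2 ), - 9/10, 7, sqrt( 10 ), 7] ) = [-9*sqrt ( 17 ) /2, - 9/10 , - 0.52,-1/3, 0,sqrt( 2),sqrt( 10 ), 7, 7, 8.59]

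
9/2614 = 9/2614= 0.00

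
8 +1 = 9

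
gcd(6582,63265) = 1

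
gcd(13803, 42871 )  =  43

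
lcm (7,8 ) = 56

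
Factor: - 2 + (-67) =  - 69= -3^1*23^1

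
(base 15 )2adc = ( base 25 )EI7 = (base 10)9207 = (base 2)10001111110111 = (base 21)ki9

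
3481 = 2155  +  1326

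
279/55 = 5 + 4/55 = 5.07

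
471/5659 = 471/5659 = 0.08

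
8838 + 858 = 9696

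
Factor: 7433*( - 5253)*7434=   -  2^1 * 3^3 *7^1*17^1 * 59^1 * 103^1*7433^1 = - 290264611266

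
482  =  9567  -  9085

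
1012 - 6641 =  - 5629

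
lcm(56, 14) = 56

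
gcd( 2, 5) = 1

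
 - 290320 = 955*(-304)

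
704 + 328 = 1032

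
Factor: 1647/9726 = 549/3242= 2^ (-1)*3^2*61^1*1621^ (  -  1)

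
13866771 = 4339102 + 9527669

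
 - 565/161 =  - 4 + 79/161 = - 3.51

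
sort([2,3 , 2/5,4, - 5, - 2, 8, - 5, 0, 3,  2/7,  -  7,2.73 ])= [ - 7, -5, - 5,  -  2,0,2/7, 2/5,2,2.73,3,3,4,8 ]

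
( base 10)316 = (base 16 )13c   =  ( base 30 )AG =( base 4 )10330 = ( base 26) c4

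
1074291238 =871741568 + 202549670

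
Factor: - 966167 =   -  43^1*22469^1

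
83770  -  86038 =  - 2268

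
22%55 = 22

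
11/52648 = 11/52648 = 0.00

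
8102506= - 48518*( - 167 )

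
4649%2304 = 41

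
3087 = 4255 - 1168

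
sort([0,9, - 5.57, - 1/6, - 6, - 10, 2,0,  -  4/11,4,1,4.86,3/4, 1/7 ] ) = [-10, - 6 , - 5.57 ,- 4/11, - 1/6,  0 , 0,1/7 , 3/4,1,2, 4, 4.86,9] 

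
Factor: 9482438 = 2^1*7^1*47^1*14411^1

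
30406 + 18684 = 49090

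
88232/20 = 4411+3/5 = 4411.60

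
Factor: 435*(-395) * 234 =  - 2^1*3^3*5^2*13^1*29^1*79^1 = -  40207050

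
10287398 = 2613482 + 7673916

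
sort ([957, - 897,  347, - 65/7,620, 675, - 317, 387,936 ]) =[ - 897, - 317, - 65/7,347, 387, 620  ,  675, 936, 957]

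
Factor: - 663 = - 3^1*13^1*17^1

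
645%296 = 53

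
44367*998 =44278266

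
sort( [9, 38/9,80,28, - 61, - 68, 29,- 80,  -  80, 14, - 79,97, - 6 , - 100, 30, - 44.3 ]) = [ - 100, - 80, -80,  -  79, - 68, - 61, - 44.3, - 6,38/9 , 9, 14,28,  29, 30,80,97 ] 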